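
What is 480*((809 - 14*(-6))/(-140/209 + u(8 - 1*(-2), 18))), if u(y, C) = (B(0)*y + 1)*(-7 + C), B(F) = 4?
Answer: 29861920/31373 ≈ 951.83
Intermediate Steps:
u(y, C) = (1 + 4*y)*(-7 + C) (u(y, C) = (4*y + 1)*(-7 + C) = (1 + 4*y)*(-7 + C))
480*((809 - 14*(-6))/(-140/209 + u(8 - 1*(-2), 18))) = 480*((809 - 14*(-6))/(-140/209 + (-7 + 18 - 28*(8 - 1*(-2)) + 4*18*(8 - 1*(-2))))) = 480*((809 + 84)/(-140*1/209 + (-7 + 18 - 28*(8 + 2) + 4*18*(8 + 2)))) = 480*(893/(-140/209 + (-7 + 18 - 28*10 + 4*18*10))) = 480*(893/(-140/209 + (-7 + 18 - 280 + 720))) = 480*(893/(-140/209 + 451)) = 480*(893/(94119/209)) = 480*(893*(209/94119)) = 480*(186637/94119) = 29861920/31373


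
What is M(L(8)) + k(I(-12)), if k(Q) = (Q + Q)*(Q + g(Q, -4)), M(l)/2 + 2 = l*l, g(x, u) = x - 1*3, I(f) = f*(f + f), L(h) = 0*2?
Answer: 330044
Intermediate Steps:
L(h) = 0
I(f) = 2*f**2 (I(f) = f*(2*f) = 2*f**2)
g(x, u) = -3 + x (g(x, u) = x - 3 = -3 + x)
M(l) = -4 + 2*l**2 (M(l) = -4 + 2*(l*l) = -4 + 2*l**2)
k(Q) = 2*Q*(-3 + 2*Q) (k(Q) = (Q + Q)*(Q + (-3 + Q)) = (2*Q)*(-3 + 2*Q) = 2*Q*(-3 + 2*Q))
M(L(8)) + k(I(-12)) = (-4 + 2*0**2) + 2*(2*(-12)**2)*(-3 + 2*(2*(-12)**2)) = (-4 + 2*0) + 2*(2*144)*(-3 + 2*(2*144)) = (-4 + 0) + 2*288*(-3 + 2*288) = -4 + 2*288*(-3 + 576) = -4 + 2*288*573 = -4 + 330048 = 330044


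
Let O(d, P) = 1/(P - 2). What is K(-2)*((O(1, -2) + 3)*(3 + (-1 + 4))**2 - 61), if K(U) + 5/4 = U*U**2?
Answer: -703/2 ≈ -351.50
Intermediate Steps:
O(d, P) = 1/(-2 + P)
K(U) = -5/4 + U**3 (K(U) = -5/4 + U*U**2 = -5/4 + U**3)
K(-2)*((O(1, -2) + 3)*(3 + (-1 + 4))**2 - 61) = (-5/4 + (-2)**3)*((1/(-2 - 2) + 3)*(3 + (-1 + 4))**2 - 61) = (-5/4 - 8)*((1/(-4) + 3)*(3 + 3)**2 - 61) = -37*((-1/4 + 3)*6**2 - 61)/4 = -37*((11/4)*36 - 61)/4 = -37*(99 - 61)/4 = -37/4*38 = -703/2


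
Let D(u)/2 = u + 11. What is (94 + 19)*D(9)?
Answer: 4520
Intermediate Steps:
D(u) = 22 + 2*u (D(u) = 2*(u + 11) = 2*(11 + u) = 22 + 2*u)
(94 + 19)*D(9) = (94 + 19)*(22 + 2*9) = 113*(22 + 18) = 113*40 = 4520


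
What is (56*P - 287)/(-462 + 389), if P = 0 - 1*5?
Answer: 567/73 ≈ 7.7671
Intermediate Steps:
P = -5 (P = 0 - 5 = -5)
(56*P - 287)/(-462 + 389) = (56*(-5) - 287)/(-462 + 389) = (-280 - 287)/(-73) = -567*(-1/73) = 567/73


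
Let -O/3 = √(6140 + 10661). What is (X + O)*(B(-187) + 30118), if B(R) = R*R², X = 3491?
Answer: -22723215735 + 19527255*√16801 ≈ -2.0192e+10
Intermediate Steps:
O = -3*√16801 (O = -3*√(6140 + 10661) = -3*√16801 ≈ -388.86)
B(R) = R³
(X + O)*(B(-187) + 30118) = (3491 - 3*√16801)*((-187)³ + 30118) = (3491 - 3*√16801)*(-6539203 + 30118) = (3491 - 3*√16801)*(-6509085) = -22723215735 + 19527255*√16801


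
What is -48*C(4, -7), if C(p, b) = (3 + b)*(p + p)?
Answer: 1536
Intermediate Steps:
C(p, b) = 2*p*(3 + b) (C(p, b) = (3 + b)*(2*p) = 2*p*(3 + b))
-48*C(4, -7) = -96*4*(3 - 7) = -96*4*(-4) = -48*(-32) = 1536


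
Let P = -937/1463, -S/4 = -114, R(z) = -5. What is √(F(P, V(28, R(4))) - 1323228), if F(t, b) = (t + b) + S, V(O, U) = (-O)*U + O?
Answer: I*√2830861971707/1463 ≈ 1150.0*I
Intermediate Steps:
S = 456 (S = -4*(-114) = 456)
P = -937/1463 (P = -937*1/1463 = -937/1463 ≈ -0.64046)
V(O, U) = O - O*U (V(O, U) = -O*U + O = O - O*U)
F(t, b) = 456 + b + t (F(t, b) = (t + b) + 456 = (b + t) + 456 = 456 + b + t)
√(F(P, V(28, R(4))) - 1323228) = √((456 + 28*(1 - 1*(-5)) - 937/1463) - 1323228) = √((456 + 28*(1 + 5) - 937/1463) - 1323228) = √((456 + 28*6 - 937/1463) - 1323228) = √((456 + 168 - 937/1463) - 1323228) = √(911975/1463 - 1323228) = √(-1934970589/1463) = I*√2830861971707/1463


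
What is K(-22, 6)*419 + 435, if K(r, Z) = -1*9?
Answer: -3336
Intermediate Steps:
K(r, Z) = -9
K(-22, 6)*419 + 435 = -9*419 + 435 = -3771 + 435 = -3336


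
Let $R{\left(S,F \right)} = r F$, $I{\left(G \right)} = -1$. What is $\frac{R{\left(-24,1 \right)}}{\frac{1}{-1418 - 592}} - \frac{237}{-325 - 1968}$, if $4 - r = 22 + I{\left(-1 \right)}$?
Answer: $\frac{78352047}{2293} \approx 34170.0$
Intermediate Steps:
$r = -17$ ($r = 4 - \left(22 - 1\right) = 4 - 21 = -17$)
$R{\left(S,F \right)} = - 17 F$
$\frac{R{\left(-24,1 \right)}}{\frac{1}{-1418 - 592}} - \frac{237}{-325 - 1968} = \frac{\left(-17\right) 1}{\frac{1}{-1418 - 592}} - \frac{237}{-325 - 1968} = - \frac{17}{\frac{1}{-2010}} - \frac{237}{-325 - 1968} = - \frac{17}{- \frac{1}{2010}} - \frac{237}{-2293} = \left(-17\right) \left(-2010\right) - - \frac{237}{2293} = 34170 + \frac{237}{2293} = \frac{78352047}{2293}$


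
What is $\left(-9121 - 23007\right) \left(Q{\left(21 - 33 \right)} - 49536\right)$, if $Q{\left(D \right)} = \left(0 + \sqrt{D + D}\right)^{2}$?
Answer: $1592263680$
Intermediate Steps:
$Q{\left(D \right)} = 2 D$ ($Q{\left(D \right)} = \left(0 + \sqrt{2 D}\right)^{2} = \left(0 + \sqrt{2} \sqrt{D}\right)^{2} = \left(\sqrt{2} \sqrt{D}\right)^{2} = 2 D$)
$\left(-9121 - 23007\right) \left(Q{\left(21 - 33 \right)} - 49536\right) = \left(-9121 - 23007\right) \left(2 \left(21 - 33\right) - 49536\right) = - 32128 \left(2 \left(-12\right) - 49536\right) = - 32128 \left(-24 - 49536\right) = \left(-32128\right) \left(-49560\right) = 1592263680$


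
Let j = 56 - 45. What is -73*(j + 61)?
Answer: -5256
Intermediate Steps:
j = 11
-73*(j + 61) = -73*(11 + 61) = -73*72 = -5256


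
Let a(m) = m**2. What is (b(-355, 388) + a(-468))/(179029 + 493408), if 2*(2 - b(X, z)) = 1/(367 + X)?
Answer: 5256623/16138488 ≈ 0.32572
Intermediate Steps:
b(X, z) = 2 - 1/(2*(367 + X))
(b(-355, 388) + a(-468))/(179029 + 493408) = ((1467 + 4*(-355))/(2*(367 - 355)) + (-468)**2)/(179029 + 493408) = ((1/2)*(1467 - 1420)/12 + 219024)/672437 = ((1/2)*(1/12)*47 + 219024)*(1/672437) = (47/24 + 219024)*(1/672437) = (5256623/24)*(1/672437) = 5256623/16138488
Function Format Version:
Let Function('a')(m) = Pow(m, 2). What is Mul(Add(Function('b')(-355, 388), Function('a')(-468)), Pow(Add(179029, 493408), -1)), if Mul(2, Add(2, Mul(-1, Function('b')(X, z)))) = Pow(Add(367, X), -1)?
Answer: Rational(5256623, 16138488) ≈ 0.32572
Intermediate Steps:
Function('b')(X, z) = Add(2, Mul(Rational(-1, 2), Pow(Add(367, X), -1)))
Mul(Add(Function('b')(-355, 388), Function('a')(-468)), Pow(Add(179029, 493408), -1)) = Mul(Add(Mul(Rational(1, 2), Pow(Add(367, -355), -1), Add(1467, Mul(4, -355))), Pow(-468, 2)), Pow(Add(179029, 493408), -1)) = Mul(Add(Mul(Rational(1, 2), Pow(12, -1), Add(1467, -1420)), 219024), Pow(672437, -1)) = Mul(Add(Mul(Rational(1, 2), Rational(1, 12), 47), 219024), Rational(1, 672437)) = Mul(Add(Rational(47, 24), 219024), Rational(1, 672437)) = Mul(Rational(5256623, 24), Rational(1, 672437)) = Rational(5256623, 16138488)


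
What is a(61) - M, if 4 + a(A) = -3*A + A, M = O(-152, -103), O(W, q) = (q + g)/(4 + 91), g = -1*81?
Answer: -11786/95 ≈ -124.06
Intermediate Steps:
g = -81
O(W, q) = -81/95 + q/95 (O(W, q) = (q - 81)/(4 + 91) = (-81 + q)/95 = (-81 + q)*(1/95) = -81/95 + q/95)
M = -184/95 (M = -81/95 + (1/95)*(-103) = -81/95 - 103/95 = -184/95 ≈ -1.9368)
a(A) = -4 - 2*A (a(A) = -4 + (-3*A + A) = -4 - 2*A)
a(61) - M = (-4 - 2*61) - 1*(-184/95) = (-4 - 122) + 184/95 = -126 + 184/95 = -11786/95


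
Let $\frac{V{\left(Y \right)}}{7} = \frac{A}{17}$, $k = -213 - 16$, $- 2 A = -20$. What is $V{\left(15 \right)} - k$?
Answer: $\frac{3963}{17} \approx 233.12$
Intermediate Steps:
$A = 10$ ($A = \left(- \frac{1}{2}\right) \left(-20\right) = 10$)
$k = -229$ ($k = -213 - 16 = -229$)
$V{\left(Y \right)} = \frac{70}{17}$ ($V{\left(Y \right)} = 7 \cdot \frac{10}{17} = \frac{70}{17}$)
$V{\left(15 \right)} - k = \frac{70}{17} - -229 = \frac{70}{17} + 229 = \frac{3963}{17}$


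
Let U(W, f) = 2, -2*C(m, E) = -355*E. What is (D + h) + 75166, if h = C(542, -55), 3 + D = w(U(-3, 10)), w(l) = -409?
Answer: 129983/2 ≈ 64992.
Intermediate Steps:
C(m, E) = 355*E/2 (C(m, E) = -(-355)*E/2 = 355*E/2)
D = -412 (D = -3 - 409 = -412)
h = -19525/2 (h = (355/2)*(-55) = -19525/2 ≈ -9762.5)
(D + h) + 75166 = (-412 - 19525/2) + 75166 = -20349/2 + 75166 = 129983/2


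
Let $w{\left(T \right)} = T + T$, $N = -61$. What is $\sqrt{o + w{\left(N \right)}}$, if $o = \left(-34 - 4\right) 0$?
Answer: $i \sqrt{122} \approx 11.045 i$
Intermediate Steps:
$w{\left(T \right)} = 2 T$
$o = 0$ ($o = \left(-38\right) 0 = 0$)
$\sqrt{o + w{\left(N \right)}} = \sqrt{0 + 2 \left(-61\right)} = \sqrt{0 - 122} = \sqrt{-122} = i \sqrt{122}$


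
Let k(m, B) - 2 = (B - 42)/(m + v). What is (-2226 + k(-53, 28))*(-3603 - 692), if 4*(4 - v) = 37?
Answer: 2225394120/233 ≈ 9.5510e+6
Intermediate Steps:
v = -21/4 (v = 4 - 1/4*37 = 4 - 37/4 = -21/4 ≈ -5.2500)
k(m, B) = 2 + (-42 + B)/(-21/4 + m) (k(m, B) = 2 + (B - 42)/(m - 21/4) = 2 + (-42 + B)/(-21/4 + m))
(-2226 + k(-53, 28))*(-3603 - 692) = (-2226 + 2*(-105 + 2*28 + 4*(-53))/(-21 + 4*(-53)))*(-3603 - 692) = (-2226 + 2*(-105 + 56 - 212)/(-21 - 212))*(-4295) = (-2226 + 2*(-261)/(-233))*(-4295) = (-2226 + 2*(-1/233)*(-261))*(-4295) = (-2226 + 522/233)*(-4295) = -518136/233*(-4295) = 2225394120/233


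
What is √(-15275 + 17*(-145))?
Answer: 2*I*√4435 ≈ 133.19*I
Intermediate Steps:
√(-15275 + 17*(-145)) = √(-15275 - 2465) = √(-17740) = 2*I*√4435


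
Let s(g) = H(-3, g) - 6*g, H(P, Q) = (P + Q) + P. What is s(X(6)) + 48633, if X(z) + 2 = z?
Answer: 48607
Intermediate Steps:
X(z) = -2 + z
H(P, Q) = Q + 2*P
s(g) = -6 - 5*g (s(g) = (g + 2*(-3)) - 6*g = (g - 6) - 6*g = (-6 + g) - 6*g = -6 - 5*g)
s(X(6)) + 48633 = (-6 - 5*(-2 + 6)) + 48633 = (-6 - 5*4) + 48633 = (-6 - 20) + 48633 = -26 + 48633 = 48607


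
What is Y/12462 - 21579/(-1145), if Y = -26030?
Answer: 119556574/7134495 ≈ 16.758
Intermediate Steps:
Y/12462 - 21579/(-1145) = -26030/12462 - 21579/(-1145) = -26030*1/12462 - 21579*(-1/1145) = -13015/6231 + 21579/1145 = 119556574/7134495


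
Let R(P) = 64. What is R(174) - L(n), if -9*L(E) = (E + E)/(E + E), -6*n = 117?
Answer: 577/9 ≈ 64.111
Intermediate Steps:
n = -39/2 (n = -1/6*117 = -39/2 ≈ -19.500)
L(E) = -1/9 (L(E) = -(E + E)/(9*(E + E)) = -2*E/(9*(2*E)) = -2*E*1/(2*E)/9 = -1/9*1 = -1/9)
R(174) - L(n) = 64 - 1*(-1/9) = 64 + 1/9 = 577/9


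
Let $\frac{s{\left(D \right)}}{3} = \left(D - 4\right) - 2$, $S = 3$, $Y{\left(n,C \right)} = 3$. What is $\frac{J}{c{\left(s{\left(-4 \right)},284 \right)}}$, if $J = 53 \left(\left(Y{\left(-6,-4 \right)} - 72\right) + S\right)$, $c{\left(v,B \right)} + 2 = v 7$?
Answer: $\frac{33}{2} \approx 16.5$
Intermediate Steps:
$s{\left(D \right)} = -18 + 3 D$ ($s{\left(D \right)} = 3 \left(\left(D - 4\right) - 2\right) = 3 \left(\left(-4 + D\right) - 2\right) = 3 \left(-6 + D\right) = -18 + 3 D$)
$c{\left(v,B \right)} = -2 + 7 v$ ($c{\left(v,B \right)} = -2 + v 7 = -2 + 7 v$)
$J = -3498$ ($J = 53 \left(\left(3 - 72\right) + 3\right) = 53 \left(-69 + 3\right) = 53 \left(-66\right) = -3498$)
$\frac{J}{c{\left(s{\left(-4 \right)},284 \right)}} = - \frac{3498}{-2 + 7 \left(-18 + 3 \left(-4\right)\right)} = - \frac{3498}{-2 + 7 \left(-18 - 12\right)} = - \frac{3498}{-2 + 7 \left(-30\right)} = - \frac{3498}{-2 - 210} = - \frac{3498}{-212} = \left(-3498\right) \left(- \frac{1}{212}\right) = \frac{33}{2}$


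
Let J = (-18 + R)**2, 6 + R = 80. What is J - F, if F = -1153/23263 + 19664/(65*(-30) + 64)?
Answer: 69024269319/21937009 ≈ 3146.5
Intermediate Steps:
R = 74 (R = -6 + 80 = 74)
F = -229809095/21937009 (F = -1153*1/23263 + 19664/(-1950 + 64) = -1153/23263 + 19664/(-1886) = -1153/23263 + 19664*(-1/1886) = -1153/23263 - 9832/943 = -229809095/21937009 ≈ -10.476)
J = 3136 (J = (-18 + 74)**2 = 56**2 = 3136)
J - F = 3136 - 1*(-229809095/21937009) = 3136 + 229809095/21937009 = 69024269319/21937009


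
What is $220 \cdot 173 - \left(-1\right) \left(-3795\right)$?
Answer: $34265$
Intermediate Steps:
$220 \cdot 173 - \left(-1\right) \left(-3795\right) = 38060 - 3795 = 34265$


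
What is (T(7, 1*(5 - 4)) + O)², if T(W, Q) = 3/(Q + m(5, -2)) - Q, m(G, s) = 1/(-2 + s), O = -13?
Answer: 100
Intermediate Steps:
T(W, Q) = -Q + 3/(-¼ + Q) (T(W, Q) = 3/(Q + 1/(-2 - 2)) - Q = 3/(Q + 1/(-4)) - Q = 3/(Q - ¼) - Q = 3/(-¼ + Q) - Q = -Q + 3/(-¼ + Q))
(T(7, 1*(5 - 4)) + O)² = ((12 + 1*(5 - 4) - 4*(5 - 4)²)/(-1 + 4*(1*(5 - 4))) - 13)² = ((12 + 1*1 - 4*1²)/(-1 + 4*(1*1)) - 13)² = ((12 + 1 - 4*1²)/(-1 + 4*1) - 13)² = ((12 + 1 - 4*1)/(-1 + 4) - 13)² = ((12 + 1 - 4)/3 - 13)² = ((⅓)*9 - 13)² = (3 - 13)² = (-10)² = 100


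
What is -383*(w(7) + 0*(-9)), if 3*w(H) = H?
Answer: -2681/3 ≈ -893.67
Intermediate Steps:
w(H) = H/3
-383*(w(7) + 0*(-9)) = -383*((1/3)*7 + 0*(-9)) = -383*(7/3 + 0) = -383*7/3 = -2681/3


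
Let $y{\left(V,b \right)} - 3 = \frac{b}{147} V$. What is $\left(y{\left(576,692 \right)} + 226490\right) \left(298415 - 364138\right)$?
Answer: $- \frac{105448056169}{7} \approx -1.5064 \cdot 10^{10}$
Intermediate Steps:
$y{\left(V,b \right)} = 3 + \frac{V b}{147}$ ($y{\left(V,b \right)} = 3 + \frac{b}{147} V = 3 + \frac{V b}{147}$)
$\left(y{\left(576,692 \right)} + 226490\right) \left(298415 - 364138\right) = \left(\left(3 + \frac{1}{147} \cdot 576 \cdot 692\right) + 226490\right) \left(298415 - 364138\right) = \left(\left(3 + \frac{132864}{49}\right) + 226490\right) \left(-65723\right) = \left(\frac{133011}{49} + 226490\right) \left(-65723\right) = \frac{11231021}{49} \left(-65723\right) = - \frac{105448056169}{7}$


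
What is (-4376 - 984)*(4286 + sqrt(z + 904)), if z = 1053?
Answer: -22972960 - 5360*sqrt(1957) ≈ -2.3210e+7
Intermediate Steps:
(-4376 - 984)*(4286 + sqrt(z + 904)) = (-4376 - 984)*(4286 + sqrt(1053 + 904)) = -5360*(4286 + sqrt(1957)) = -22972960 - 5360*sqrt(1957)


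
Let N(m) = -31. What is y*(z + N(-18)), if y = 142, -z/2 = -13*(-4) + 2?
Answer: -19738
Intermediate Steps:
z = -108 (z = -2*(-13*(-4) + 2) = -2*(52 + 2) = -2*54 = -108)
y*(z + N(-18)) = 142*(-108 - 31) = 142*(-139) = -19738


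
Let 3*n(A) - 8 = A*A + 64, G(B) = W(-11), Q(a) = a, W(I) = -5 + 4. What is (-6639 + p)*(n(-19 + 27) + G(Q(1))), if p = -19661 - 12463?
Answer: -1718493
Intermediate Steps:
W(I) = -1
G(B) = -1
p = -32124
n(A) = 24 + A²/3 (n(A) = 8/3 + (A*A + 64)/3 = 8/3 + (A² + 64)/3 = 8/3 + (64 + A²)/3 = 8/3 + (64/3 + A²/3) = 24 + A²/3)
(-6639 + p)*(n(-19 + 27) + G(Q(1))) = (-6639 - 32124)*((24 + (-19 + 27)²/3) - 1) = -38763*((24 + (⅓)*8²) - 1) = -38763*((24 + (⅓)*64) - 1) = -38763*((24 + 64/3) - 1) = -38763*(136/3 - 1) = -38763*133/3 = -1718493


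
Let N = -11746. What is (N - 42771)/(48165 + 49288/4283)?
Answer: -233496311/206339983 ≈ -1.1316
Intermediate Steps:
(N - 42771)/(48165 + 49288/4283) = (-11746 - 42771)/(48165 + 49288/4283) = -54517/(48165 + 49288*(1/4283)) = -54517/(48165 + 49288/4283) = -54517/206339983/4283 = -54517*4283/206339983 = -233496311/206339983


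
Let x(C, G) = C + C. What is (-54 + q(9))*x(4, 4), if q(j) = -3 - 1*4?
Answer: -488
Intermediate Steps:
x(C, G) = 2*C
q(j) = -7 (q(j) = -3 - 4 = -7)
(-54 + q(9))*x(4, 4) = (-54 - 7)*(2*4) = -61*8 = -488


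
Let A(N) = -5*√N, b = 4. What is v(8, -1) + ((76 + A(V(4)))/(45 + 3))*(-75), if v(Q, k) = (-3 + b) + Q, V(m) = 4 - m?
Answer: -439/4 ≈ -109.75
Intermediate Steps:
v(Q, k) = 1 + Q (v(Q, k) = (-3 + 4) + Q = 1 + Q)
v(8, -1) + ((76 + A(V(4)))/(45 + 3))*(-75) = (1 + 8) + ((76 - 5*√(4 - 1*4))/(45 + 3))*(-75) = 9 + ((76 - 5*√(4 - 4))/48)*(-75) = 9 + ((76 - 5*√0)*(1/48))*(-75) = 9 + ((76 - 5*0)*(1/48))*(-75) = 9 + ((76 + 0)*(1/48))*(-75) = 9 + (76*(1/48))*(-75) = 9 + (19/12)*(-75) = 9 - 475/4 = -439/4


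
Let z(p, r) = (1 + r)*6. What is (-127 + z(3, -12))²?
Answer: 37249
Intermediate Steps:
z(p, r) = 6 + 6*r
(-127 + z(3, -12))² = (-127 + (6 + 6*(-12)))² = (-127 + (6 - 72))² = (-127 - 66)² = (-193)² = 37249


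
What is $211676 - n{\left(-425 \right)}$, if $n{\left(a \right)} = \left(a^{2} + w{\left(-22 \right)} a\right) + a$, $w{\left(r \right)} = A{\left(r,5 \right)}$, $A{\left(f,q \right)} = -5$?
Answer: $29351$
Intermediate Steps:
$w{\left(r \right)} = -5$
$n{\left(a \right)} = a^{2} - 4 a$ ($n{\left(a \right)} = \left(a^{2} - 5 a\right) + a = a^{2} - 4 a$)
$211676 - n{\left(-425 \right)} = 211676 - - 425 \left(-4 - 425\right) = 211676 - \left(-425\right) \left(-429\right) = 211676 - 182325 = 29351$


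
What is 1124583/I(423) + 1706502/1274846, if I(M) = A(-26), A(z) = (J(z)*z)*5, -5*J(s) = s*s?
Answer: 731831809185/11203346648 ≈ 65.323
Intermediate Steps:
J(s) = -s²/5 (J(s) = -s*s/5 = -s²/5)
A(z) = -z³ (A(z) = ((-z²/5)*z)*5 = -z³/5*5 = -z³)
I(M) = 17576 (I(M) = -1*(-26)³ = -1*(-17576) = 17576)
1124583/I(423) + 1706502/1274846 = 1124583/17576 + 1706502/1274846 = 1124583*(1/17576) + 1706502*(1/1274846) = 1124583/17576 + 853251/637423 = 731831809185/11203346648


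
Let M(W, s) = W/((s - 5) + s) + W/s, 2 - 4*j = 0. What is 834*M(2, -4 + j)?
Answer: -4309/7 ≈ -615.57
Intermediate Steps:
j = ½ (j = ½ - ¼*0 = ½ + 0 = ½ ≈ 0.50000)
M(W, s) = W/s + W/(-5 + 2*s) (M(W, s) = W/((-5 + s) + s) + W/s = W/(-5 + 2*s) + W/s = W/s + W/(-5 + 2*s))
834*M(2, -4 + j) = 834*(2*(-5 + 3*(-4 + ½))/((-4 + ½)*(-5 + 2*(-4 + ½)))) = 834*(2*(-5 + 3*(-7/2))/((-7/2)*(-5 + 2*(-7/2)))) = 834*(2*(-2/7)*(-5 - 21/2)/(-5 - 7)) = 834*(2*(-2/7)*(-31/2)/(-12)) = 834*(2*(-2/7)*(-1/12)*(-31/2)) = 834*(-31/42) = -4309/7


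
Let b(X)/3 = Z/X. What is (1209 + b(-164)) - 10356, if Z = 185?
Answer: -1500663/164 ≈ -9150.4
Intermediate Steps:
b(X) = 555/X (b(X) = 3*(185/X) = 555/X)
(1209 + b(-164)) - 10356 = (1209 + 555/(-164)) - 10356 = (1209 + 555*(-1/164)) - 10356 = (1209 - 555/164) - 10356 = 197721/164 - 10356 = -1500663/164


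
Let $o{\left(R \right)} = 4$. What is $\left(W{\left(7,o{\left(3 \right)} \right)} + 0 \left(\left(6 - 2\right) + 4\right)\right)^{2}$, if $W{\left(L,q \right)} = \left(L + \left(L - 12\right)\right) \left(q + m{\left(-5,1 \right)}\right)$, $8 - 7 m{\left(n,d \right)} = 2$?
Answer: $\frac{4624}{49} \approx 94.367$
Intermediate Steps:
$m{\left(n,d \right)} = \frac{6}{7}$ ($m{\left(n,d \right)} = \frac{8}{7} - \frac{2}{7} = \frac{6}{7}$)
$W{\left(L,q \right)} = \left(-12 + 2 L\right) \left(\frac{6}{7} + q\right)$ ($W{\left(L,q \right)} = \left(L + \left(L - 12\right)\right) \left(q + \frac{6}{7}\right) = \left(L + \left(L - 12\right)\right) \left(\frac{6}{7} + q\right) = \left(L + \left(-12 + L\right)\right) \left(\frac{6}{7} + q\right) = \left(-12 + 2 L\right) \left(\frac{6}{7} + q\right)$)
$\left(W{\left(7,o{\left(3 \right)} \right)} + 0 \left(\left(6 - 2\right) + 4\right)\right)^{2} = \left(\left(- \frac{72}{7} - 48 + \frac{12}{7} \cdot 7 + 2 \cdot 7 \cdot 4\right) + 0 \left(\left(6 - 2\right) + 4\right)\right)^{2} = \left(\left(- \frac{72}{7} - 48 + 12 + 56\right) + 0 \left(\left(6 - 2\right) + 4\right)\right)^{2} = \left(\frac{68}{7} + 0 \left(4 + 4\right)\right)^{2} = \left(\frac{68}{7} + 0 \cdot 8\right)^{2} = \left(\frac{68}{7} + 0\right)^{2} = \left(\frac{68}{7}\right)^{2} = \frac{4624}{49}$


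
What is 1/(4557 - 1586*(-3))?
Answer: 1/9315 ≈ 0.00010735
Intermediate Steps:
1/(4557 - 1586*(-3)) = 1/(4557 + 4758) = 1/9315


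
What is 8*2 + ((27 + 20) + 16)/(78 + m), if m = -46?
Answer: 575/32 ≈ 17.969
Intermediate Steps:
8*2 + ((27 + 20) + 16)/(78 + m) = 8*2 + ((27 + 20) + 16)/(78 - 46) = 16 + (47 + 16)/32 = 16 + 63*(1/32) = 16 + 63/32 = 575/32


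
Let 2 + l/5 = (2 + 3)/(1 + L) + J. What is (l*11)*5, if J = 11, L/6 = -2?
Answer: 2350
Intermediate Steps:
L = -12 (L = 6*(-2) = -12)
l = 470/11 (l = -10 + 5*((2 + 3)/(1 - 12) + 11) = -10 + 5*(5/(-11) + 11) = -10 + 5*(5*(-1/11) + 11) = -10 + 5*(-5/11 + 11) = -10 + 5*(116/11) = -10 + 580/11 = 470/11 ≈ 42.727)
(l*11)*5 = ((470/11)*11)*5 = 470*5 = 2350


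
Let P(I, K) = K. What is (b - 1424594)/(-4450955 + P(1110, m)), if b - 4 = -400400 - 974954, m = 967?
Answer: 699986/1112497 ≈ 0.62920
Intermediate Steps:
b = -1375350 (b = 4 + (-400400 - 974954) = 4 - 1375354 = -1375350)
(b - 1424594)/(-4450955 + P(1110, m)) = (-1375350 - 1424594)/(-4450955 + 967) = -2799944/(-4449988) = -2799944*(-1/4449988) = 699986/1112497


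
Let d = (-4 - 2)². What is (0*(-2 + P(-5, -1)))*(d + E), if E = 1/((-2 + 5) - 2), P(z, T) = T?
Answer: 0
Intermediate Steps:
E = 1 (E = 1/(3 - 2) = 1/1 = 1)
d = 36 (d = (-6)² = 36)
(0*(-2 + P(-5, -1)))*(d + E) = (0*(-2 - 1))*(36 + 1) = (0*(-3))*37 = 0*37 = 0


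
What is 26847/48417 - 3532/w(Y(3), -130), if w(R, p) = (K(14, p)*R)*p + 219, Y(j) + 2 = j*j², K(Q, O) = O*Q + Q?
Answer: 52471112383/94731394941 ≈ 0.55389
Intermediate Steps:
K(Q, O) = Q + O*Q
Y(j) = -2 + j³ (Y(j) = -2 + j*j² = -2 + j³)
w(R, p) = 219 + R*p*(14 + 14*p) (w(R, p) = ((14*(1 + p))*R)*p + 219 = ((14 + 14*p)*R)*p + 219 = (R*(14 + 14*p))*p + 219 = R*p*(14 + 14*p) + 219 = 219 + R*p*(14 + 14*p))
26847/48417 - 3532/w(Y(3), -130) = 26847/48417 - 3532/(219 + 14*(-2 + 3³)*(-130)*(1 - 130)) = 26847*(1/48417) - 3532/(219 + 14*(-2 + 27)*(-130)*(-129)) = 8949/16139 - 3532/(219 + 14*25*(-130)*(-129)) = 8949/16139 - 3532/(219 + 5869500) = 8949/16139 - 3532/5869719 = 52471112383/94731394941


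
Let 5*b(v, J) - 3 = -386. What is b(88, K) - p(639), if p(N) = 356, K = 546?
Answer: -2163/5 ≈ -432.60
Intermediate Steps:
b(v, J) = -383/5 (b(v, J) = 3/5 + (1/5)*(-386) = 3/5 - 386/5 = -383/5)
b(88, K) - p(639) = -383/5 - 1*356 = -383/5 - 356 = -2163/5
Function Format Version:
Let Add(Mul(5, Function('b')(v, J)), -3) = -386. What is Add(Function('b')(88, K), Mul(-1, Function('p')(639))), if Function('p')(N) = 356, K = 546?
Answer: Rational(-2163, 5) ≈ -432.60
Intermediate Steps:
Function('b')(v, J) = Rational(-383, 5) (Function('b')(v, J) = Add(Rational(3, 5), Mul(Rational(1, 5), -386)) = Add(Rational(3, 5), Rational(-386, 5)) = Rational(-383, 5))
Add(Function('b')(88, K), Mul(-1, Function('p')(639))) = Add(Rational(-383, 5), Mul(-1, 356)) = Add(Rational(-383, 5), -356) = Rational(-2163, 5)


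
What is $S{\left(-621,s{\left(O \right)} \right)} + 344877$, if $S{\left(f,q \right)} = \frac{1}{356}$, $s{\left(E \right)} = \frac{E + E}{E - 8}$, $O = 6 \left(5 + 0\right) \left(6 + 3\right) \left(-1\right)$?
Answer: $\frac{122776213}{356} \approx 3.4488 \cdot 10^{5}$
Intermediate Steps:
$O = -270$ ($O = 6 \cdot 5 \cdot 9 \left(-1\right) = 6 \cdot 45 \left(-1\right) = 270 \left(-1\right) = -270$)
$s{\left(E \right)} = \frac{2 E}{-8 + E}$
$S{\left(f,q \right)} = \frac{1}{356}$
$S{\left(-621,s{\left(O \right)} \right)} + 344877 = \frac{1}{356} + 344877 = \frac{122776213}{356}$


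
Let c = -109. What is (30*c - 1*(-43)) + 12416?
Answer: 9189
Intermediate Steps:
(30*c - 1*(-43)) + 12416 = (30*(-109) - 1*(-43)) + 12416 = (-3270 + 43) + 12416 = -3227 + 12416 = 9189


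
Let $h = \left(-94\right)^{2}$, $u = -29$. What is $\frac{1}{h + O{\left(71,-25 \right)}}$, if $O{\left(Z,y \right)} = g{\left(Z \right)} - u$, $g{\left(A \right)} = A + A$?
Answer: $\frac{1}{9007} \approx 0.00011102$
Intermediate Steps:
$g{\left(A \right)} = 2 A$
$O{\left(Z,y \right)} = 29 + 2 Z$ ($O{\left(Z,y \right)} = 2 Z - -29 = 2 Z + 29 = 29 + 2 Z$)
$h = 8836$
$\frac{1}{h + O{\left(71,-25 \right)}} = \frac{1}{8836 + \left(29 + 2 \cdot 71\right)} = \frac{1}{8836 + \left(29 + 142\right)} = \frac{1}{8836 + 171} = \frac{1}{9007}$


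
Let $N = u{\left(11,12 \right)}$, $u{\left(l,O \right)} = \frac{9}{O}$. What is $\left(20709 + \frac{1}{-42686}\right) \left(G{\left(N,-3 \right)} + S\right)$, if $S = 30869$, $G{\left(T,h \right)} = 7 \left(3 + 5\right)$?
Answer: $\frac{27337216735025}{42686} \approx 6.4043 \cdot 10^{8}$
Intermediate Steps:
$N = \frac{3}{4}$ ($N = \frac{9}{12} = 9 \cdot \frac{1}{12} = \frac{3}{4} \approx 0.75$)
$G{\left(T,h \right)} = 56$ ($G{\left(T,h \right)} = 7 \cdot 8 = 56$)
$\left(20709 + \frac{1}{-42686}\right) \left(G{\left(N,-3 \right)} + S\right) = \left(20709 + \frac{1}{-42686}\right) \left(56 + 30869\right) = \left(20709 - \frac{1}{42686}\right) 30925 = \frac{883984373}{42686} \cdot 30925 = \frac{27337216735025}{42686}$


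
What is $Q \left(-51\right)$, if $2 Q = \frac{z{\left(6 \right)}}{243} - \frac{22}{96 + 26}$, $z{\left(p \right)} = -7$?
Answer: $\frac{26350}{4941} \approx 5.3329$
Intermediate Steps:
$Q = - \frac{1550}{14823}$ ($Q = \frac{- \frac{7}{243} - \frac{22}{96 + 26}}{2} = \frac{\left(-7\right) \frac{1}{243} - \frac{22}{122}}{2} = \frac{- \frac{7}{243} - \frac{11}{61}}{2} = \frac{1}{2} \left(- \frac{3100}{14823}\right) = - \frac{1550}{14823} \approx -0.10457$)
$Q \left(-51\right) = \left(- \frac{1550}{14823}\right) \left(-51\right) = \frac{26350}{4941}$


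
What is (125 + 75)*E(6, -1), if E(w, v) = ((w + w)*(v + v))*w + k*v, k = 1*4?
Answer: -29600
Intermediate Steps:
k = 4
E(w, v) = 4*v + 4*v*w² (E(w, v) = ((w + w)*(v + v))*w + 4*v = ((2*w)*(2*v))*w + 4*v = (4*v*w)*w + 4*v = 4*v*w² + 4*v = 4*v + 4*v*w²)
(125 + 75)*E(6, -1) = (125 + 75)*(4*(-1)*(1 + 6²)) = 200*(4*(-1)*(1 + 36)) = 200*(4*(-1)*37) = 200*(-148) = -29600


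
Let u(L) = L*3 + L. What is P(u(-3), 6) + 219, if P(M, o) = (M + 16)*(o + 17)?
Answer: 311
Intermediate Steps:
u(L) = 4*L (u(L) = 3*L + L = 4*L)
P(M, o) = (16 + M)*(17 + o)
P(u(-3), 6) + 219 = (272 + 16*6 + 17*(4*(-3)) + (4*(-3))*6) + 219 = (272 + 96 + 17*(-12) - 12*6) + 219 = (272 + 96 - 204 - 72) + 219 = 92 + 219 = 311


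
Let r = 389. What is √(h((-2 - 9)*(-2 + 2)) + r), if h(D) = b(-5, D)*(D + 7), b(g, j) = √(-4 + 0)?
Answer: √(389 + 14*I) ≈ 19.726 + 0.3549*I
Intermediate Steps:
b(g, j) = 2*I (b(g, j) = √(-4) = 2*I)
h(D) = 2*I*(7 + D) (h(D) = (2*I)*(D + 7) = (2*I)*(7 + D) = 2*I*(7 + D))
√(h((-2 - 9)*(-2 + 2)) + r) = √(2*I*(7 + (-2 - 9)*(-2 + 2)) + 389) = √(2*I*(7 - 11*0) + 389) = √(2*I*(7 + 0) + 389) = √(2*I*7 + 389) = √(14*I + 389) = √(389 + 14*I)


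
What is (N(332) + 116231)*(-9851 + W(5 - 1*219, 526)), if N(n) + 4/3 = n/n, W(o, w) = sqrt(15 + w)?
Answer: -3434964892/3 + 348692*sqrt(541)/3 ≈ -1.1423e+9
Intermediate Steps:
N(n) = -1/3 (N(n) = -4/3 + n/n = -4/3 + 1 = -1/3)
(N(332) + 116231)*(-9851 + W(5 - 1*219, 526)) = (-1/3 + 116231)*(-9851 + sqrt(15 + 526)) = 348692*(-9851 + sqrt(541))/3 = -3434964892/3 + 348692*sqrt(541)/3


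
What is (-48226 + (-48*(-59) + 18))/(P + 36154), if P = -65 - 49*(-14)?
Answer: -45376/36775 ≈ -1.2339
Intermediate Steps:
P = 621 (P = -65 + 686 = 621)
(-48226 + (-48*(-59) + 18))/(P + 36154) = (-48226 + (-48*(-59) + 18))/(621 + 36154) = (-48226 + (2832 + 18))/36775 = (-48226 + 2850)*(1/36775) = -45376*1/36775 = -45376/36775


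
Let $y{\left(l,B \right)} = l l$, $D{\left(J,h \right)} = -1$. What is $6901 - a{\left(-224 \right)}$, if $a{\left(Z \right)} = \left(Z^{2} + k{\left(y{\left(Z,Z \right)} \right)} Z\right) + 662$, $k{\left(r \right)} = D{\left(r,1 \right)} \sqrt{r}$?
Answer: $-94113$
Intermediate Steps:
$y{\left(l,B \right)} = l^{2}$
$k{\left(r \right)} = - \sqrt{r}$
$a{\left(Z \right)} = 662 + Z^{2} - Z \sqrt{Z^{2}}$ ($a{\left(Z \right)} = \left(Z^{2} + - \sqrt{Z^{2}} Z\right) + 662 = \left(Z^{2} - Z \sqrt{Z^{2}}\right) + 662 = 662 + Z^{2} - Z \sqrt{Z^{2}}$)
$6901 - a{\left(-224 \right)} = 6901 - \left(662 + \left(-224\right)^{2} - - 224 \sqrt{\left(-224\right)^{2}}\right) = 6901 - \left(662 + 50176 - - 224 \sqrt{50176}\right) = 6901 - \left(662 + 50176 - \left(-224\right) 224\right) = 6901 - \left(662 + 50176 + 50176\right) = 6901 - 101014 = -94113$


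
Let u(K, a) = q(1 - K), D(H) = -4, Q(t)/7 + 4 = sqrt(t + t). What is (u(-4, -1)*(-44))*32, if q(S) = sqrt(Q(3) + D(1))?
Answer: -1408*I*sqrt(32 - 7*sqrt(6)) ≈ -5426.5*I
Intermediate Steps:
Q(t) = -28 + 7*sqrt(2)*sqrt(t) (Q(t) = -28 + 7*sqrt(t + t) = -28 + 7*sqrt(2*t) = -28 + 7*(sqrt(2)*sqrt(t)) = -28 + 7*sqrt(2)*sqrt(t))
q(S) = sqrt(-32 + 7*sqrt(6)) (q(S) = sqrt((-28 + 7*sqrt(2)*sqrt(3)) - 4) = sqrt((-28 + 7*sqrt(6)) - 4) = sqrt(-32 + 7*sqrt(6)))
u(K, a) = sqrt(-32 + 7*sqrt(6))
(u(-4, -1)*(-44))*32 = (sqrt(-32 + 7*sqrt(6))*(-44))*32 = -44*sqrt(-32 + 7*sqrt(6))*32 = -1408*sqrt(-32 + 7*sqrt(6))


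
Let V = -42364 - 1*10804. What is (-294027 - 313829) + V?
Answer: -661024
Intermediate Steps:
V = -53168 (V = -42364 - 10804 = -53168)
(-294027 - 313829) + V = (-294027 - 313829) - 53168 = -607856 - 53168 = -661024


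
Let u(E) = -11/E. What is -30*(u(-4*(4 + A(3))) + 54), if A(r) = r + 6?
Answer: -42285/26 ≈ -1626.3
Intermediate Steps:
A(r) = 6 + r
-30*(u(-4*(4 + A(3))) + 54) = -30*(-11*(-1/(4*(4 + (6 + 3)))) + 54) = -30*(-11*(-1/(4*(4 + 9))) + 54) = -30*(-11/((-4*13)) + 54) = -30*(-11/(-52) + 54) = -30*(-11*(-1/52) + 54) = -30*(11/52 + 54) = -30*2819/52 = -42285/26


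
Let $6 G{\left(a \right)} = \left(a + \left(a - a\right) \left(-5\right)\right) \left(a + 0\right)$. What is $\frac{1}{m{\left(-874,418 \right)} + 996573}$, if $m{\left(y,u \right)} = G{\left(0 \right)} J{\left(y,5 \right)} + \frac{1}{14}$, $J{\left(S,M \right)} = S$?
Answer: $\frac{14}{13952023} \approx 1.0034 \cdot 10^{-6}$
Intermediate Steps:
$G{\left(a \right)} = \frac{a^{2}}{6}$ ($G{\left(a \right)} = \frac{\left(a + \left(a - a\right) \left(-5\right)\right) \left(a + 0\right)}{6} = \frac{\left(a + 0 \left(-5\right)\right) a}{6} = \frac{\left(a + 0\right) a}{6} = \frac{a a}{6} = \frac{a^{2}}{6}$)
$m{\left(y,u \right)} = \frac{1}{14}$ ($m{\left(y,u \right)} = \frac{0^{2}}{6} y + \frac{1}{14} = \frac{1}{6} \cdot 0 y + \frac{1}{14} = 0 y + \frac{1}{14} = 0 + \frac{1}{14} = \frac{1}{14}$)
$\frac{1}{m{\left(-874,418 \right)} + 996573} = \frac{1}{\frac{1}{14} + 996573} = \frac{1}{\frac{13952023}{14}} = \frac{14}{13952023}$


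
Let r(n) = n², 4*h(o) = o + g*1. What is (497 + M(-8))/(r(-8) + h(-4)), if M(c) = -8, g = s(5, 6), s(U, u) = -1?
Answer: 1956/251 ≈ 7.7928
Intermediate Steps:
g = -1
h(o) = -¼ + o/4 (h(o) = (o - 1*1)/4 = (o - 1)/4 = (-1 + o)/4 = -¼ + o/4)
(497 + M(-8))/(r(-8) + h(-4)) = (497 - 8)/((-8)² + (-¼ + (¼)*(-4))) = 489/(64 + (-¼ - 1)) = 489/(64 - 5/4) = 489/(251/4) = 489*(4/251) = 1956/251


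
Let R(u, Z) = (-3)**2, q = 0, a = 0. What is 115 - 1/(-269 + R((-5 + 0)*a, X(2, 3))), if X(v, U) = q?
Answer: 29901/260 ≈ 115.00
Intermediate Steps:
X(v, U) = 0
R(u, Z) = 9
115 - 1/(-269 + R((-5 + 0)*a, X(2, 3))) = 115 - 1/(-269 + 9) = 115 - 1/(-260) = 115 - 1*(-1/260) = 115 + 1/260 = 29901/260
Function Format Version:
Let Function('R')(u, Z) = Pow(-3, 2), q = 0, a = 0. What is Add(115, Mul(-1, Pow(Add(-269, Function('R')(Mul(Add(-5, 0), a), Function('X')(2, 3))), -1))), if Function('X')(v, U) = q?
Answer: Rational(29901, 260) ≈ 115.00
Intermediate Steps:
Function('X')(v, U) = 0
Function('R')(u, Z) = 9
Add(115, Mul(-1, Pow(Add(-269, Function('R')(Mul(Add(-5, 0), a), Function('X')(2, 3))), -1))) = Add(115, Mul(-1, Pow(Add(-269, 9), -1))) = Add(115, Mul(-1, Pow(-260, -1))) = Add(115, Mul(-1, Rational(-1, 260))) = Add(115, Rational(1, 260)) = Rational(29901, 260)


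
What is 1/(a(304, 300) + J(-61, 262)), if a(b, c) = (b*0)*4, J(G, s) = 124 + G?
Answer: 1/63 ≈ 0.015873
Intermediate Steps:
a(b, c) = 0 (a(b, c) = 0*4 = 0)
1/(a(304, 300) + J(-61, 262)) = 1/(0 + (124 - 61)) = 1/(0 + 63) = 1/63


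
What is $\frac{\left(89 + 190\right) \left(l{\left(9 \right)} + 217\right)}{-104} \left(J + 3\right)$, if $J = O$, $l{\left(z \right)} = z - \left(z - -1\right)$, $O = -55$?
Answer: $30132$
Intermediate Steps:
$l{\left(z \right)} = -1$ ($l{\left(z \right)} = z - \left(z + 1\right) = z - \left(1 + z\right) = -1$)
$J = -55$
$\frac{\left(89 + 190\right) \left(l{\left(9 \right)} + 217\right)}{-104} \left(J + 3\right) = \frac{\left(89 + 190\right) \left(-1 + 217\right)}{-104} \left(-55 + 3\right) = 279 \cdot 216 \left(- \frac{1}{104}\right) \left(-52\right) = 60264 \left(- \frac{1}{104}\right) \left(-52\right) = \left(- \frac{7533}{13}\right) \left(-52\right) = 30132$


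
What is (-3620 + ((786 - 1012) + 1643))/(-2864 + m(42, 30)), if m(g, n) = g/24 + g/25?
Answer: 220300/286057 ≈ 0.77013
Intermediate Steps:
m(g, n) = 49*g/600 (m(g, n) = g*(1/24) + g*(1/25) = g/24 + g/25 = 49*g/600)
(-3620 + ((786 - 1012) + 1643))/(-2864 + m(42, 30)) = (-3620 + ((786 - 1012) + 1643))/(-2864 + (49/600)*42) = (-3620 + (-226 + 1643))/(-2864 + 343/100) = (-3620 + 1417)/(-286057/100) = -2203*(-100/286057) = 220300/286057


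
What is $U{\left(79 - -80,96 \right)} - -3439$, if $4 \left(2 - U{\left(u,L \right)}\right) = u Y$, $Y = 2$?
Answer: $\frac{6723}{2} \approx 3361.5$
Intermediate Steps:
$U{\left(u,L \right)} = 2 - \frac{u}{2}$ ($U{\left(u,L \right)} = 2 - \frac{u 2}{4} = 2 - \frac{2 u}{4} = 2 - \frac{u}{2}$)
$U{\left(79 - -80,96 \right)} - -3439 = \left(2 - \frac{79 - -80}{2}\right) - -3439 = \left(2 - \frac{79 + 80}{2}\right) + 3439 = \left(2 - \frac{159}{2}\right) + 3439 = - \frac{155}{2} + 3439 = \frac{6723}{2}$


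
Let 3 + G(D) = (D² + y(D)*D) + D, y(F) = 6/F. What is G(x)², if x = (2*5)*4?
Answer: 2699449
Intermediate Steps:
x = 40 (x = 10*4 = 40)
G(D) = 3 + D + D² (G(D) = -3 + ((D² + (6/D)*D) + D) = -3 + ((D² + 6) + D) = -3 + ((6 + D²) + D) = -3 + (6 + D + D²) = 3 + D + D²)
G(x)² = (3 + 40 + 40²)² = (3 + 40 + 1600)² = 1643² = 2699449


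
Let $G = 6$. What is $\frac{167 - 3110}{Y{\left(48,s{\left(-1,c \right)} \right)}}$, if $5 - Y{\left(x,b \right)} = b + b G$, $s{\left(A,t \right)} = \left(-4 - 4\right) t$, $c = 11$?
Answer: $- \frac{109}{23} \approx -4.7391$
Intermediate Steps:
$s{\left(A,t \right)} = - 8 t$
$Y{\left(x,b \right)} = 5 - 7 b$ ($Y{\left(x,b \right)} = 5 - \left(b + b 6\right) = 5 - \left(b + 6 b\right) = 5 - 7 b$)
$\frac{167 - 3110}{Y{\left(48,s{\left(-1,c \right)} \right)}} = \frac{167 - 3110}{5 - 7 \left(\left(-8\right) 11\right)} = \frac{167 - 3110}{5 - -616} = - \frac{2943}{5 + 616} = - \frac{2943}{621} = \left(-2943\right) \frac{1}{621} = - \frac{109}{23}$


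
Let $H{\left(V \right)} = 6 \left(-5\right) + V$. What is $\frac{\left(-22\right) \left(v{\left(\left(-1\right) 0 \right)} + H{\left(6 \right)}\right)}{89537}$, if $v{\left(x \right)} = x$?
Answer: $\frac{528}{89537} \approx 0.005897$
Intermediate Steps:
$H{\left(V \right)} = -30 + V$
$\frac{\left(-22\right) \left(v{\left(\left(-1\right) 0 \right)} + H{\left(6 \right)}\right)}{89537} = \frac{\left(-22\right) \left(\left(-1\right) 0 + \left(-30 + 6\right)\right)}{89537} = - 22 \left(0 - 24\right) \frac{1}{89537} = \left(-22\right) \left(-24\right) \frac{1}{89537} = 528 \cdot \frac{1}{89537} = \frac{528}{89537}$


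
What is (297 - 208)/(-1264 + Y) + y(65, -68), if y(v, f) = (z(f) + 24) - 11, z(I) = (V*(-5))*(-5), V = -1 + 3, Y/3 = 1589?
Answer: 220778/3503 ≈ 63.025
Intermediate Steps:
Y = 4767 (Y = 3*1589 = 4767)
V = 2
z(I) = 50 (z(I) = (2*(-5))*(-5) = -10*(-5) = 50)
y(v, f) = 63 (y(v, f) = (50 + 24) - 11 = 74 - 11 = 63)
(297 - 208)/(-1264 + Y) + y(65, -68) = (297 - 208)/(-1264 + 4767) + 63 = 89/3503 + 63 = 220778/3503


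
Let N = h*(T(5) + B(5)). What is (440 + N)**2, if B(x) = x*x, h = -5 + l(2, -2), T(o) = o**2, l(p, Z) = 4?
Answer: 152100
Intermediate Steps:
h = -1 (h = -5 + 4 = -1)
B(x) = x**2
N = -50 (N = -(5**2 + 5**2) = -(25 + 25) = -1*50 = -50)
(440 + N)**2 = (440 - 50)**2 = 390**2 = 152100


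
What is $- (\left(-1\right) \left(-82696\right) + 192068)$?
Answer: $-274764$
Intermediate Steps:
$- (\left(-1\right) \left(-82696\right) + 192068) = - (82696 + 192068) = \left(-1\right) 274764 = -274764$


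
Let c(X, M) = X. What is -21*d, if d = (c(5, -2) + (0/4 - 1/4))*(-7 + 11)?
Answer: -399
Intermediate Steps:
d = 19 (d = (5 + (0/4 - 1/4))*(-7 + 11) = (5 + (0*(¼) - 1*¼))*4 = (5 + (0 - ¼))*4 = (5 - ¼)*4 = (19/4)*4 = 19)
-21*d = -21*19 = -399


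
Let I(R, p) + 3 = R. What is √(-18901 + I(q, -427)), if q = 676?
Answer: 14*I*√93 ≈ 135.01*I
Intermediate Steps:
I(R, p) = -3 + R
√(-18901 + I(q, -427)) = √(-18901 + (-3 + 676)) = √(-18901 + 673) = √(-18228) = 14*I*√93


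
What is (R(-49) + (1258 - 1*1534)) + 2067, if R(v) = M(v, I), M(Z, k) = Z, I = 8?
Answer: 1742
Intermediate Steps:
R(v) = v
(R(-49) + (1258 - 1*1534)) + 2067 = (-49 + (1258 - 1*1534)) + 2067 = (-49 + (1258 - 1534)) + 2067 = (-49 - 276) + 2067 = -325 + 2067 = 1742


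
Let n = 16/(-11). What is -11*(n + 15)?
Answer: -149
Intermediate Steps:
n = -16/11 (n = 16*(-1/11) = -16/11 ≈ -1.4545)
-11*(n + 15) = -11*(-16/11 + 15) = -11*149/11 = -149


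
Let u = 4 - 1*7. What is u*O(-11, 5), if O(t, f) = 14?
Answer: -42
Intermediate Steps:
u = -3 (u = 4 - 7 = -3)
u*O(-11, 5) = -3*14 = -42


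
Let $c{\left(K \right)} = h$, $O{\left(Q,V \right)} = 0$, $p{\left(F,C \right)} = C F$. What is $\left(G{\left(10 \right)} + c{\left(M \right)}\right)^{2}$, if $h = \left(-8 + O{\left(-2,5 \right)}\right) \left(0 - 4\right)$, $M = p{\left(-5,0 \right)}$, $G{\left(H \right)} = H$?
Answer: $1764$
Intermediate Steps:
$M = 0$ ($M = 0 \left(-5\right) = 0$)
$h = 32$ ($h = \left(-8 + 0\right) \left(0 - 4\right) = \left(-8\right) \left(-4\right) = 32$)
$c{\left(K \right)} = 32$
$\left(G{\left(10 \right)} + c{\left(M \right)}\right)^{2} = \left(10 + 32\right)^{2} = 42^{2} = 1764$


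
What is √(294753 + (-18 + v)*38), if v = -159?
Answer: 3*√32003 ≈ 536.68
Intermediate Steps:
√(294753 + (-18 + v)*38) = √(294753 + (-18 - 159)*38) = √(294753 - 177*38) = √(294753 - 6726) = √288027 = 3*√32003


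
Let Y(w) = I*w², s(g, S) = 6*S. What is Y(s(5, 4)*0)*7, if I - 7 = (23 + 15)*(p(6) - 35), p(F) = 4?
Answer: 0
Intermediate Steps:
I = -1171 (I = 7 + (23 + 15)*(4 - 35) = 7 + 38*(-31) = 7 - 1178 = -1171)
Y(w) = -1171*w²
Y(s(5, 4)*0)*7 = -1171*((6*4)*0)²*7 = -1171*(24*0)²*7 = -1171*0²*7 = -1171*0*7 = 0*7 = 0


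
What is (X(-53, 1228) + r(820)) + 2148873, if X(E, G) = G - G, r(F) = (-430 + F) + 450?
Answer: 2149713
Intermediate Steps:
r(F) = 20 + F
X(E, G) = 0
(X(-53, 1228) + r(820)) + 2148873 = (0 + (20 + 820)) + 2148873 = (0 + 840) + 2148873 = 840 + 2148873 = 2149713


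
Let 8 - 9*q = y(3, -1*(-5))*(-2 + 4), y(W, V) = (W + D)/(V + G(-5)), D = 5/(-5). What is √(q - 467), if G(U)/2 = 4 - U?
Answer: I*√246583/23 ≈ 21.59*I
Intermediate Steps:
G(U) = 8 - 2*U (G(U) = 2*(4 - U) = 8 - 2*U)
D = -1 (D = 5*(-⅕) = -1)
y(W, V) = (-1 + W)/(18 + V) (y(W, V) = (W - 1)/(V + (8 - 2*(-5))) = (-1 + W)/(V + (8 + 10)) = (-1 + W)/(V + 18) = (-1 + W)/(18 + V))
q = 20/23 (q = 8/9 - (-1 + 3)/(18 - 1*(-5))*(-2 + 4)/9 = 8/9 - 2/(18 + 5)*2/9 = 8/9 - 2/23*2/9 = 8/9 - (1/23)*2*2/9 = 8/9 - 2*2/207 = 8/9 - ⅑*4/23 = 8/9 - 4/207 = 20/23 ≈ 0.86957)
√(q - 467) = √(20/23 - 467) = √(-10721/23) = I*√246583/23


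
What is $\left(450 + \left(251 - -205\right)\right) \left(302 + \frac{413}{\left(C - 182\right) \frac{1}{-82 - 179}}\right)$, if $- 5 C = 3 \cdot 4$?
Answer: $\frac{370286277}{461} \approx 8.0322 \cdot 10^{5}$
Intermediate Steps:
$C = - \frac{12}{5}$ ($C = - \frac{3 \cdot 4}{5} = \left(- \frac{1}{5}\right) 12 = - \frac{12}{5} \approx -2.4$)
$\left(450 + \left(251 - -205\right)\right) \left(302 + \frac{413}{\left(C - 182\right) \frac{1}{-82 - 179}}\right) = \left(450 + \left(251 - -205\right)\right) \left(302 + \frac{413}{\left(- \frac{12}{5} - 182\right) \frac{1}{-82 - 179}}\right) = \left(450 + \left(251 + 205\right)\right) \left(302 + \frac{413}{\left(- \frac{922}{5}\right) \frac{1}{-261}}\right) = \left(450 + 456\right) \left(302 + \frac{413}{\left(- \frac{922}{5}\right) \left(- \frac{1}{261}\right)}\right) = 906 \left(302 + \frac{413}{\frac{922}{1305}}\right) = 906 \left(302 + 413 \cdot \frac{1305}{922}\right) = 906 \left(302 + \frac{538965}{922}\right) = 906 \cdot \frac{817409}{922} = \frac{370286277}{461}$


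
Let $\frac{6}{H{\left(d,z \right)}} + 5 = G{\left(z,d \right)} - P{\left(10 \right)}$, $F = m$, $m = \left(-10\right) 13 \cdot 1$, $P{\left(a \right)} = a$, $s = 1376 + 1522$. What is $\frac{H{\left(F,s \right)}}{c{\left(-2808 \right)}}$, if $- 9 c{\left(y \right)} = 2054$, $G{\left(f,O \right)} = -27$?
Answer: $\frac{9}{14378} \approx 0.00062596$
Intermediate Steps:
$c{\left(y \right)} = - \frac{2054}{9}$ ($c{\left(y \right)} = \left(- \frac{1}{9}\right) 2054 = - \frac{2054}{9}$)
$s = 2898$
$m = -130$ ($m = \left(-130\right) 1 = -130$)
$F = -130$
$H{\left(d,z \right)} = - \frac{1}{7}$ ($H{\left(d,z \right)} = \frac{6}{-5 - 37} = \frac{6}{-42} = 6 \left(- \frac{1}{42}\right) = - \frac{1}{7}$)
$\frac{H{\left(F,s \right)}}{c{\left(-2808 \right)}} = - \frac{1}{7 \left(- \frac{2054}{9}\right)} = \left(- \frac{1}{7}\right) \left(- \frac{9}{2054}\right) = \frac{9}{14378}$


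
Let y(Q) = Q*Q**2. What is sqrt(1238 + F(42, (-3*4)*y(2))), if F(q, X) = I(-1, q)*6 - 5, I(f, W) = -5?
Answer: sqrt(1203) ≈ 34.684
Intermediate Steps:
y(Q) = Q**3
F(q, X) = -35 (F(q, X) = -5*6 - 5 = -30 - 5 = -35)
sqrt(1238 + F(42, (-3*4)*y(2))) = sqrt(1238 - 35) = sqrt(1203)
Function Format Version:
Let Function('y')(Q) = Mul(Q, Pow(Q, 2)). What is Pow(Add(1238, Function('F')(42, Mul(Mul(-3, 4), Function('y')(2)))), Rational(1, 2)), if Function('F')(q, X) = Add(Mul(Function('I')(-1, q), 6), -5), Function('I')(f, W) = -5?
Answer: Pow(1203, Rational(1, 2)) ≈ 34.684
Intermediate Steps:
Function('y')(Q) = Pow(Q, 3)
Function('F')(q, X) = -35 (Function('F')(q, X) = Add(Mul(-5, 6), -5) = Add(-30, -5) = -35)
Pow(Add(1238, Function('F')(42, Mul(Mul(-3, 4), Function('y')(2)))), Rational(1, 2)) = Pow(Add(1238, -35), Rational(1, 2)) = Pow(1203, Rational(1, 2))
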